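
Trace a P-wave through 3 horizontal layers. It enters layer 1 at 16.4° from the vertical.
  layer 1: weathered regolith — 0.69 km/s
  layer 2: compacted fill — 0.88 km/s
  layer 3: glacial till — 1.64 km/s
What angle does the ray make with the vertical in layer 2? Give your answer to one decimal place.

21.1°

Ray parameter p = sin 16.4° / 0.69 = 4.0919e-01 s/km.
sin θ_2 = p·V_2 = 4.0919e-01 × 0.88 = 0.3601.
θ_2 = 21.11° from the vertical.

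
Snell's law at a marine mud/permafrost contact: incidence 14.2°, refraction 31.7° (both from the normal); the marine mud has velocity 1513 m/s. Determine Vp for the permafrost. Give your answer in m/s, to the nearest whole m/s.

Snell's law: sin 14.2°/V₁ = sin 31.7°/V₂.
V₂ = V₁·sin 31.7°/sin 14.2° = 1513 × 2.1421 = 3240.99 m/s.

3241 m/s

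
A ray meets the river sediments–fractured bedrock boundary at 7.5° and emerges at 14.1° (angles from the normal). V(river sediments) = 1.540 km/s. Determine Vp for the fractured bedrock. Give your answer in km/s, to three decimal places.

2.874 km/s

sin 7.5° = 0.1305; sin 14.1° = 0.2436.
V₂ = V₁·(sin θ₂/sin θ₁) = 1.540·(0.2436/0.1305) = 2.874 km/s.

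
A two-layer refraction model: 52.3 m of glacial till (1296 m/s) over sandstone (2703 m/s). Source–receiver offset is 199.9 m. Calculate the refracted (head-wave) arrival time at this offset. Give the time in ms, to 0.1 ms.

144.8 ms

θ_c = arcsin(V₁/V₂) = arcsin(1296/2703) = 28.65°, cos θ_c = 0.8776.
Intercept time tᵢ = 2h cos θ_c / V₁ = 2·52.3·0.8776/1296 = 0.07083 s.
t = x/V₂ + tᵢ = 199.9/2703 + 0.07083 = 0.14478 s.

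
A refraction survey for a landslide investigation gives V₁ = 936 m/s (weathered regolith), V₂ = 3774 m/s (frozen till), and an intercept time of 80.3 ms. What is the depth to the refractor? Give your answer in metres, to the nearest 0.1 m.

h = tᵢ·V₁·V₂ / (2·√(V₂²−V₁²)).
√(V₂²−V₁²) = √(3774² − 936²) = 3656.1 m/s.
h = 0.0803 s × 936 × 3774 / (2 × 3656.1) = 38.79 m.

38.8 m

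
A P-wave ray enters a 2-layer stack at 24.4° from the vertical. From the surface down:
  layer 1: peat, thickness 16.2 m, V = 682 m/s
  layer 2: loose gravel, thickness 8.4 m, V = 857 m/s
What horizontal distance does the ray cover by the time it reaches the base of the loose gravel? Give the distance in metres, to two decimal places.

Ray parameter p = sin 24.4° / 682 m/s = 6.0572e-04 s/m.
Layer 1: θ = 24.40°; offset = 16.2·tan 24.40° = 7.3486 m.
Layer 2: sin θ = p·857 = 0.5191 → θ = 31.27°; offset = 8.4·tan 31.27° = 5.1017 m.
Σ offsets = 12.4504 m.

12.45 m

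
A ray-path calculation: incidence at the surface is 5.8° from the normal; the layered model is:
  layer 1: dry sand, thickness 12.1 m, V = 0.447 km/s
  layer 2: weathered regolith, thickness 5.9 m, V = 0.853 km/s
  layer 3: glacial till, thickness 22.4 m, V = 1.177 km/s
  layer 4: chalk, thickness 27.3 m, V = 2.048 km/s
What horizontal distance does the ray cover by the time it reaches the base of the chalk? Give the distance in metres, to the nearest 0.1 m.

22.8 m

p = sin θ₁/V₁ = sin 5.8°/0.447 = 2.2608e-01 s/km is conserved through the stack.
Layer 1: θ = 5.80°; offset = 12.1·tan 5.80° = 1.229 m.
Layer 2: sin θ = p·0.853 = 0.1928 → θ = 11.12°; offset = 5.9·tan 11.12° = 1.160 m.
Layer 3: sin θ = p·1.177 = 0.2661 → θ = 15.43°; offset = 22.4·tan 15.43° = 6.183 m.
Layer 4: sin θ = p·2.048 = 0.4630 → θ = 27.58°; offset = 27.3·tan 27.58° = 14.261 m.
Σ offsets = 22.833 m.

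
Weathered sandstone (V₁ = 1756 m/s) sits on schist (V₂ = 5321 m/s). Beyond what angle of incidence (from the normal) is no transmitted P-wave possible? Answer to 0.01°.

19.27°

At critical incidence the refracted ray runs along the interface (θ₂ = 90°), so sin θ_c = V₁/V₂.
θ_c = arcsin(1756/5321) = arcsin 0.3300 = 19.27°.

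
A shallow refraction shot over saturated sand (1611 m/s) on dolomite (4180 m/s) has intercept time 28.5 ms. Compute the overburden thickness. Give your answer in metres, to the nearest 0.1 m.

h = tᵢ·V₁·V₂ / (2·√(V₂²−V₁²)).
√(V₂²−V₁²) = √(4180² − 1611²) = 3857.1 m/s.
h = 0.0285 s × 1611 × 4180 / (2 × 3857.1) = 24.88 m.

24.9 m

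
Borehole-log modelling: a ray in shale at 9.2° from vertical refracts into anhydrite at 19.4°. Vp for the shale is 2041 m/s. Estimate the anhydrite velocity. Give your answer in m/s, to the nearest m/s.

sin 9.2° = 0.1599; sin 19.4° = 0.3322.
V₂ = V₁·(sin θ₂/sin θ₁) = 2041·(0.3322/0.1599) = 4240.28 m/s.

4240 m/s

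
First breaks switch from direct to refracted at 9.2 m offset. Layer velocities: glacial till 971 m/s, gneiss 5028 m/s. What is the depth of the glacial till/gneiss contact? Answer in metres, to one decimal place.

x_cross = 2h·√((V₂+V₁)/(V₂−V₁)) → h = x_cross / (2·√((V₂+V₁)/(V₂−V₁))).
√((V₂+V₁)/(V₂−V₁)) = √((5028+971)/(5028−971)) = 1.2160.
h = 9.2 / (2·1.2160) = 3.78 m.

3.8 m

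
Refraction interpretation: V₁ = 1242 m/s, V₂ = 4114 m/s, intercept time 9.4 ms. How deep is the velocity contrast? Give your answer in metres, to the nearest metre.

h = tᵢ·V₁·V₂ / (2·√(V₂²−V₁²)).
√(V₂²−V₁²) = √(4114² − 1242²) = 3922.0 m/s.
h = 0.0094 s × 1242 × 4114 / (2 × 3922.0) = 6.12 m.

6 m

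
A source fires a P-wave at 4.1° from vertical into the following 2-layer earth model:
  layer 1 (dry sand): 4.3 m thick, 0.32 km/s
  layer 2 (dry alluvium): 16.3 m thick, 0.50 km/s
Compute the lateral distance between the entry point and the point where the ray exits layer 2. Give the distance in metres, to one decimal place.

2.1 m

Apply Snell's law at each interface; in layer i the horizontal offset is hᵢ·tan θᵢ.
Layer 1: θ = 4.10°; offset = 4.3·tan 4.10° = 0.308 m.
Layer 2: sin θ = 0.50·sin 4.1°/0.32 = 0.1117, θ = 6.41°; offset = 16.3·tan 6.41° = 1.832 m.
Total horizontal offset = 2.141 m.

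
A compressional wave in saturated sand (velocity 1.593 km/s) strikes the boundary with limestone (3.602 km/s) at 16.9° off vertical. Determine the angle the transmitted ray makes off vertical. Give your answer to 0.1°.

sin θ₁/V₁ = sin θ₂/V₂ ⇒ sin θ₂ = 3.602·sin 16.9°/1.593 = 3.602·0.2907/1.593 = 0.6573.
θ₂ = sin⁻¹(0.6573) = 41.10° (from vertical).

41.1°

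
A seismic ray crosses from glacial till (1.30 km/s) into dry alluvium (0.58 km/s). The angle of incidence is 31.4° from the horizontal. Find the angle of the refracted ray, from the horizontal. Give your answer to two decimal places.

Convert to the normal: θ₁ = 90° − 31.4° = 58.6°.
sin θ₁/V₁ = sin θ₂/V₂ ⇒ sin θ₂ = 0.58·sin 58.6°/1.30 = 0.58·0.8536/1.30 = 0.3808.
θ₂ = arcsin 0.3808 = 22.38° from the normal.
From the interface: 90° − 22.38° = 67.62°.

67.62°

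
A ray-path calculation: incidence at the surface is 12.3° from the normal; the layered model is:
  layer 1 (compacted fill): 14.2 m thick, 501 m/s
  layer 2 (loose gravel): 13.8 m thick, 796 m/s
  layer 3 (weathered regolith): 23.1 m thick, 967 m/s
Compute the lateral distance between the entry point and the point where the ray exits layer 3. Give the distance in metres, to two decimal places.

Ray parameter p = sin 12.3° / 501 m/s = 4.2521e-04 s/m.
Layer 1: θ = 12.30°; offset = 14.2·tan 12.30° = 3.0961 m.
Layer 2: sin θ = p·796 = 0.3385 → θ = 19.78°; offset = 13.8·tan 19.78° = 4.9638 m.
Layer 3: sin θ = p·967 = 0.4112 → θ = 24.28°; offset = 23.1·tan 24.28° = 10.4198 m.
Σ offsets = 18.4797 m.

18.48 m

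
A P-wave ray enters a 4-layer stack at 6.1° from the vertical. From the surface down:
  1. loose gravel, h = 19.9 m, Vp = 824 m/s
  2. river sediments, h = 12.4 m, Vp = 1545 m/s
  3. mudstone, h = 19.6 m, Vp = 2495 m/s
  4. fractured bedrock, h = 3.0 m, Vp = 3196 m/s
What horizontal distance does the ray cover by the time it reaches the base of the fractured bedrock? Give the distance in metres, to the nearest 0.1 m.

12.7 m

Apply Snell's law at each interface; in layer i the horizontal offset is hᵢ·tan θᵢ.
Layer 1: θ = 6.10°; offset = 19.9·tan 6.10° = 2.127 m.
Layer 2: sin θ = 1545·sin 6.1°/824 = 0.1992, θ = 11.49°; offset = 12.4·tan 11.49° = 2.521 m.
Layer 3: sin θ = 2495·sin 6.1°/824 = 0.3218, θ = 18.77°; offset = 19.6·tan 18.77° = 6.661 m.
Layer 4: sin θ = 3196·sin 6.1°/824 = 0.4122, θ = 24.34°; offset = 3.0·tan 24.34° = 1.357 m.
Σ offsets = 12.666 m.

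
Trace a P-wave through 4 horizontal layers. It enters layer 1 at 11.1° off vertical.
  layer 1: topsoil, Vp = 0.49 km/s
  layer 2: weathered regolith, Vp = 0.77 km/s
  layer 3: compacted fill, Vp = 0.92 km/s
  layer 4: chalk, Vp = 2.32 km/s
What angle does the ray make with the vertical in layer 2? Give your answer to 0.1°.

17.6°

Ray parameter p = sin 11.1° / 0.49 = 3.9290e-01 s/km.
sin θ_2 = p·V_2 = 3.9290e-01 × 0.77 = 0.3025.
θ_2 = arcsin 0.3025 = 17.61°.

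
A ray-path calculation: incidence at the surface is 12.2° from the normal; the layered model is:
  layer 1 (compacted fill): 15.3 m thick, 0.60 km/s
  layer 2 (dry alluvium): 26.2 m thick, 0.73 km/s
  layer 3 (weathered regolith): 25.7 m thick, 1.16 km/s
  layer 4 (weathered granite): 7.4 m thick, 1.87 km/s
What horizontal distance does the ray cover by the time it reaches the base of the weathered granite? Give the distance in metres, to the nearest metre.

p = sin θ₁/V₁ = sin 12.2°/0.60 = 3.5221e-01 s/km is conserved through the stack.
Layer 1: θ = 12.20°; offset = 15.3·tan 12.20° = 3.308 m.
Layer 2: sin θ = p·0.73 = 0.2571 → θ = 14.90°; offset = 26.2·tan 14.90° = 6.971 m.
Layer 3: sin θ = p·1.16 = 0.4086 → θ = 24.11°; offset = 25.7·tan 24.11° = 11.504 m.
Layer 4: sin θ = p·1.87 = 0.6586 → θ = 41.20°; offset = 7.4·tan 41.20° = 6.477 m.
Summing the layer offsets gives 28.260 m.

28 m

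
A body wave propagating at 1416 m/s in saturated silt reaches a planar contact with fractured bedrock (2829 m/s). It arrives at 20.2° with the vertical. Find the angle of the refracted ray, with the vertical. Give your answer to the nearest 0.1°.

43.6°

sin θ₁/V₁ = sin θ₂/V₂ ⇒ sin θ₂ = 2829·sin 20.2°/1416 = 2829·0.3453/1416 = 0.6899.
θ₂ = arcsin 0.6899 = 43.62° from the normal.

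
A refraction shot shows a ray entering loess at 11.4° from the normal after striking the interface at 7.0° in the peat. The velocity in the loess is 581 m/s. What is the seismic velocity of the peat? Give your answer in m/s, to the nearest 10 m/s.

Snell's law: sin 7.0°/V₁ = sin 11.4°/V₂.
V₁ = V₂·sin 7.0°/sin 11.4° = 581 × 0.6166 = 358.23 m/s.

360 m/s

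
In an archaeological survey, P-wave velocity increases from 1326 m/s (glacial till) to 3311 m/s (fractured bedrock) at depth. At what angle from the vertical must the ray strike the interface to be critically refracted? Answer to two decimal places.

At critical incidence the refracted ray runs along the interface (θ₂ = 90°), so sin θ_c = V₁/V₂.
θ_c = arcsin(1326/3311) = arcsin 0.4005 = 23.61°.

23.61°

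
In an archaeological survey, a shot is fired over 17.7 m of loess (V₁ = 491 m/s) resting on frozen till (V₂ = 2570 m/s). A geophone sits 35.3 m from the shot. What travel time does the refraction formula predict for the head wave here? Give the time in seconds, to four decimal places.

0.0845 s

t = x/V₂ + 2h·√(V₂²−V₁²)/(V₁V₂).
√(V₂²−V₁²) = √(2570²−491²) = 2522.7 m/s; delay term = 2·17.7·2522.7/(491·2570) = 0.07077 s.
t = 35.3/2570 + 0.07077 = 0.08451 s.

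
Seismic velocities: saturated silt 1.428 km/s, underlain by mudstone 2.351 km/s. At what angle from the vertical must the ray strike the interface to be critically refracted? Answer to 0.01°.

37.40°

At critical incidence the refracted ray runs along the interface (θ₂ = 90°), so sin θ_c = V₁/V₂.
θ_c = arcsin(1.428/2.351) = arcsin 0.6074 = 37.40°.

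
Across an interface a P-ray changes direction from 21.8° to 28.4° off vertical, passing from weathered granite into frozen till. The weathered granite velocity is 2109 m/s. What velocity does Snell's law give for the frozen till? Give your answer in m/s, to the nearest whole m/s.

2701 m/s

sin 21.8° = 0.3714; sin 28.4° = 0.4756.
V₂ = V₁·(sin θ₂/sin θ₁) = 2109·(0.4756/0.3714) = 2701.07 m/s.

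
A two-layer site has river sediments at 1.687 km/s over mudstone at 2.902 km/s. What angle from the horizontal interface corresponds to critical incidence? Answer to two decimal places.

54.46°

Critical incidence: sin θ_c = V₁/V₂ = 1.687/2.902 = 0.5813.
θ_c = arcsin 0.5813 = 35.54°.
Measured from the interface: 90° − 35.54° = 54.46°.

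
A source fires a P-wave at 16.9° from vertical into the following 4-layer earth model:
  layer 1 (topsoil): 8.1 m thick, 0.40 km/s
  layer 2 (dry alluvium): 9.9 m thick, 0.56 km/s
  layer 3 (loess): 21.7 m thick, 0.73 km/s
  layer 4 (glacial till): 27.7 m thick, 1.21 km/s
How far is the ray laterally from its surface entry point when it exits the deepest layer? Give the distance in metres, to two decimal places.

71.61 m

p = sin θ₁/V₁ = sin 16.9°/0.40 = 7.2676e-01 s/km is conserved through the stack.
Layer 1: θ = 16.90°; offset = 8.1·tan 16.90° = 2.4610 m.
Layer 2: sin θ = p·0.56 = 0.4070 → θ = 24.02°; offset = 9.9·tan 24.02° = 4.4110 m.
Layer 3: sin θ = p·0.73 = 0.5305 → θ = 32.04°; offset = 21.7·tan 32.04° = 13.5815 m.
Layer 4: sin θ = p·1.21 = 0.8794 → θ = 61.57°; offset = 27.7·tan 61.57° = 51.1595 m.
Summing the layer offsets gives 71.6129 m.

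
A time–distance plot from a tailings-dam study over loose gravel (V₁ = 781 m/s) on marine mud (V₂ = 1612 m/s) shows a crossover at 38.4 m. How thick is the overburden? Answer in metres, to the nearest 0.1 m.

h = (x_cross/2)·√((V₂−V₁)/(V₂+V₁)).
(V₂−V₁)/(V₂+V₁) = (1612−781)/(1612+781) = 0.3473; √ = 0.5893.
h = (38.4/2)·0.5893 = 11.31 m.

11.3 m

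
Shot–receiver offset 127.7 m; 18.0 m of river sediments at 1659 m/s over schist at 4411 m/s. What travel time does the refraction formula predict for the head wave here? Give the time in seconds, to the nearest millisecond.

t = x/V₂ + 2h·√(V₂²−V₁²)/(V₁V₂).
√(V₂²−V₁²) = √(4411²−1659²) = 4087.1 m/s; delay term = 2·18.0·4087.1/(1659·4411) = 0.02011 s.
t = 127.7/4411 + 0.02011 = 0.04906 s.

0.049 s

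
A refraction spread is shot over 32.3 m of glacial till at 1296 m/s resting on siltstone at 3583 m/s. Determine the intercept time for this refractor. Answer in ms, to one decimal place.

46.5 ms

θ_c = arcsin(V₁/V₂) = arcsin(1296/3583) = 21.21°; cos θ_c = 0.9323.
tᵢ = 2h·cos θ_c / V₁ = 2·32.3·0.9323 / 1296 = 0.04647 s.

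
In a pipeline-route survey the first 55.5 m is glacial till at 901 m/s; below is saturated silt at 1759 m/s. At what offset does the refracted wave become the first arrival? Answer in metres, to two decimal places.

θ_c = arcsin(901/1759) = 30.81°, so cos θ_c = 0.8589 and tᵢ = 2h cos θ_c/V₁ = 0.1058 s.
At crossover x/V₁ = x/V₂ + tᵢ ⇒ x = tᵢ/(1/V₁ − 1/V₂) = 0.10581/(1.1099e-03 − 5.6850e-04) = 195.44 m.

195.44 m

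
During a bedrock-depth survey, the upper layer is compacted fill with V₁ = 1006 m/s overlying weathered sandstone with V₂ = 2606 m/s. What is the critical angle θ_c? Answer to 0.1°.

At critical incidence the refracted ray runs along the interface (θ₂ = 90°), so sin θ_c = V₁/V₂.
θ_c = arcsin(1006/2606) = arcsin 0.3860 = 22.71°.

22.7°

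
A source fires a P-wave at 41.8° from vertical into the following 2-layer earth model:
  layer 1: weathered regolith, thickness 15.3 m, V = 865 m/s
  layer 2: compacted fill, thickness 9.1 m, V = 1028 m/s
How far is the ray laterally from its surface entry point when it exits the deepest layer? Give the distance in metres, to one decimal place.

p = sin θ₁/V₁ = sin 41.8°/865 = 7.7056e-04 s/m is conserved through the stack.
Layer 1: θ = 41.80°; offset = 15.3·tan 41.80° = 13.680 m.
Layer 2: sin θ = p·1028 = 0.7921 → θ = 52.39°; offset = 9.1·tan 52.39° = 11.810 m.
Summing the layer offsets gives 25.490 m.

25.5 m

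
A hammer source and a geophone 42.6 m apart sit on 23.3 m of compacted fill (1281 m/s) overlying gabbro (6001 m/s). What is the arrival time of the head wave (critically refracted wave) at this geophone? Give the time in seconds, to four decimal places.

t = x/V₂ + 2h·√(V₂²−V₁²)/(V₁V₂).
√(V₂²−V₁²) = √(6001²−1281²) = 5862.7 m/s; delay term = 2·23.3·5862.7/(1281·6001) = 0.03554 s.
t = 42.6/6001 + 0.03554 = 0.04264 s.

0.0426 s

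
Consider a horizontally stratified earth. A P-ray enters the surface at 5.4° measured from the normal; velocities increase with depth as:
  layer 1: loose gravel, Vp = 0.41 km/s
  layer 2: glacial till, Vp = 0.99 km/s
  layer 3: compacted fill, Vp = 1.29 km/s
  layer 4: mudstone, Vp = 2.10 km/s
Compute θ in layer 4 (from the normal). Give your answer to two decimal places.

Snell's law across each interface conserves sin θ / V, so sin θ_4 = V_4·sin θ₁/V₁.
sin θ_4 = 2.10 × sin 5.4° / 0.41 = 0.4820.
θ_4 = arcsin 0.4820 = 28.82°.

28.82°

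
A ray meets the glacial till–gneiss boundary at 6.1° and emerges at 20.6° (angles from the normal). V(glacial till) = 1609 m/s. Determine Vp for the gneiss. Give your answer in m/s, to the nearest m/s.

5327 m/s

Snell's law: sin 6.1°/V₁ = sin 20.6°/V₂.
V₂ = V₁·sin 20.6°/sin 6.1° = 1609 × 3.3110 = 5327.42 m/s.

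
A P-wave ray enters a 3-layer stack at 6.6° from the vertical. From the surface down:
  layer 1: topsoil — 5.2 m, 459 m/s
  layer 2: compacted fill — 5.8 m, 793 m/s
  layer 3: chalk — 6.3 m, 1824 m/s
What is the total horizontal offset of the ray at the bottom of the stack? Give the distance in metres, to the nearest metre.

5 m

p = sin θ₁/V₁ = sin 6.6°/459 = 2.5041e-04 s/m is conserved through the stack.
Layer 1: θ = 6.60°; offset = 5.2·tan 6.60° = 0.602 m.
Layer 2: sin θ = p·793 = 0.1986 → θ = 11.45°; offset = 5.8·tan 11.45° = 1.175 m.
Layer 3: sin θ = p·1824 = 0.4567 → θ = 27.18°; offset = 6.3·tan 27.18° = 3.235 m.
Total horizontal offset = 5.011 m.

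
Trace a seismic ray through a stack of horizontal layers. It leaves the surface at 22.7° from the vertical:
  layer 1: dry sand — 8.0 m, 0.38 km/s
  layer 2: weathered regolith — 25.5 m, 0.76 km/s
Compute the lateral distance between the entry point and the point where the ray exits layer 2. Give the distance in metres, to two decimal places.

34.30 m

Apply Snell's law at each interface; in layer i the horizontal offset is hᵢ·tan θᵢ.
Layer 1: θ = 22.70°; offset = 8.0·tan 22.70° = 3.3465 m.
Layer 2: sin θ = 0.76·sin 22.7°/0.38 = 0.7718, θ = 50.52°; offset = 25.5·tan 50.52° = 30.9526 m.
Σ offsets = 34.2990 m.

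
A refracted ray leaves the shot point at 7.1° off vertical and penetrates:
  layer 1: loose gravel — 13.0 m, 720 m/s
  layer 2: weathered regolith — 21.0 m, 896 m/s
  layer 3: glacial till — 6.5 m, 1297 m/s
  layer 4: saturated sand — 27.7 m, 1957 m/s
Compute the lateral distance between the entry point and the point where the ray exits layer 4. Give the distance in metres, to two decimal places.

16.25 m

p = sin θ₁/V₁ = sin 7.1°/720 = 1.7167e-04 s/m is conserved through the stack.
Layer 1: θ = 7.10°; offset = 13.0·tan 7.10° = 1.6192 m.
Layer 2: sin θ = p·896 = 0.1538 → θ = 8.85°; offset = 21.0·tan 8.85° = 3.2690 m.
Layer 3: sin θ = p·1297 = 0.2227 → θ = 12.86°; offset = 6.5·tan 12.86° = 1.4845 m.
Layer 4: sin θ = p·1957 = 0.3360 → θ = 19.63°; offset = 27.7·tan 19.63° = 9.8802 m.
Summing the layer offsets gives 16.2530 m.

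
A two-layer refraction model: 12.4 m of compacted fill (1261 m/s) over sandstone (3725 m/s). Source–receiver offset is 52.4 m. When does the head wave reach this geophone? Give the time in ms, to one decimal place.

32.6 ms

θ_c = arcsin(V₁/V₂) = arcsin(1261/3725) = 19.79°, cos θ_c = 0.9410.
Intercept time tᵢ = 2h cos θ_c / V₁ = 2·12.4·0.9410/1261 = 0.01851 s.
t = x/V₂ + tᵢ = 52.4/3725 + 0.01851 = 0.03257 s.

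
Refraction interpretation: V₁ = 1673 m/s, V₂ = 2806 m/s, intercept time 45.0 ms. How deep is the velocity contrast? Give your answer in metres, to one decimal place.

46.9 m

h = tᵢ·V₁·V₂ / (2·√(V₂²−V₁²)).
√(V₂²−V₁²) = √(2806² − 1673²) = 2252.7 m/s.
h = 0.045 s × 1673 × 2806 / (2 × 2252.7) = 46.89 m.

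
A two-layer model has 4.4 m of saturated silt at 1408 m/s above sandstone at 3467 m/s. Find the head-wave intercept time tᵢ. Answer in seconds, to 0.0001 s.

0.0057 s

θ_c = arcsin(V₁/V₂) = arcsin(1408/3467) = 23.96°; cos θ_c = 0.9138.
tᵢ = 2h·cos θ_c / V₁ = 2·4.4·0.9138 / 1408 = 0.00571 s.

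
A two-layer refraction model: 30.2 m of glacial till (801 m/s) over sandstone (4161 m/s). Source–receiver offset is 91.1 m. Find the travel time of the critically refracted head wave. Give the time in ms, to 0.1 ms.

θ_c = arcsin(V₁/V₂) = arcsin(801/4161) = 11.10°, cos θ_c = 0.9813.
Intercept time tᵢ = 2h cos θ_c / V₁ = 2·30.2·0.9813/801 = 0.07400 s.
t = x/V₂ + tᵢ = 91.1/4161 + 0.07400 = 0.09589 s.

95.9 ms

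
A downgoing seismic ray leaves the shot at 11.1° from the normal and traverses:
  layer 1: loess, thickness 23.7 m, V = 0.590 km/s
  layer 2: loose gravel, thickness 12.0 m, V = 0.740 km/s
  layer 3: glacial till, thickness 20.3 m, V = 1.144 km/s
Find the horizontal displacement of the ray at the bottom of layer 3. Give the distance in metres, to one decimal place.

15.8 m

p = sin θ₁/V₁ = sin 11.1°/0.590 = 3.2631e-01 s/km is conserved through the stack.
Layer 1: θ = 11.10°; offset = 23.7·tan 11.10° = 4.650 m.
Layer 2: sin θ = p·0.740 = 0.2415 → θ = 13.97°; offset = 12.0·tan 13.97° = 2.986 m.
Layer 3: sin θ = p·1.144 = 0.3733 → θ = 21.92°; offset = 20.3·tan 21.92° = 8.168 m.
Summing the layer offsets gives 15.804 m.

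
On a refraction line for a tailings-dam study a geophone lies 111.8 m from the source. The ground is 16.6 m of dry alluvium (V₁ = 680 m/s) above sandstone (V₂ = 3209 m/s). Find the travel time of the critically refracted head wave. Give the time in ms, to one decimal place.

t = x/V₂ + 2h·√(V₂²−V₁²)/(V₁V₂).
√(V₂²−V₁²) = √(3209²−680²) = 3136.1 m/s; delay term = 2·16.6·3136.1/(680·3209) = 0.04771 s.
t = 111.8/3209 + 0.04771 = 0.08255 s.

82.6 ms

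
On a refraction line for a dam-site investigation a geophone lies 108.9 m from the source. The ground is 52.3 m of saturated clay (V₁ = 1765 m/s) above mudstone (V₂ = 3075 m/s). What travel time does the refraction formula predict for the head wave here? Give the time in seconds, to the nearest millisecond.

θ_c = arcsin(V₁/V₂) = arcsin(1765/3075) = 35.03°, cos θ_c = 0.8189.
Intercept time tᵢ = 2h cos θ_c / V₁ = 2·52.3·0.8189/1765 = 0.04853 s.
t = x/V₂ + tᵢ = 108.9/3075 + 0.04853 = 0.08394 s.

0.084 s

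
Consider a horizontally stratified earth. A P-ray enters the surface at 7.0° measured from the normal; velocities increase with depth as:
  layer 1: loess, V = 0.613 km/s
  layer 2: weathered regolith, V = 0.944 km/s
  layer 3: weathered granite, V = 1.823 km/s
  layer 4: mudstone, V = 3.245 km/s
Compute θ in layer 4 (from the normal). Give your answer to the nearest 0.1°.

Ray parameter p = sin 7.0° / 0.613 = 1.9881e-01 s/km.
sin θ_4 = p·V_4 = 1.9881e-01 × 3.245 = 0.6451.
θ_4 = arcsin 0.6451 = 40.18°.

40.2°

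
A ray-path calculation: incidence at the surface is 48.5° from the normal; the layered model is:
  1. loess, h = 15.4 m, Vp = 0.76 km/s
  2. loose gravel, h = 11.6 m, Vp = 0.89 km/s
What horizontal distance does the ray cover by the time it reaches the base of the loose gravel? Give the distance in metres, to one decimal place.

38.6 m

p = sin θ₁/V₁ = sin 48.5°/0.76 = 9.8547e-01 s/km is conserved through the stack.
Layer 1: θ = 48.50°; offset = 15.4·tan 48.50° = 17.407 m.
Layer 2: sin θ = p·0.89 = 0.8771 → θ = 61.29°; offset = 11.6·tan 61.29° = 21.180 m.
Summing the layer offsets gives 38.586 m.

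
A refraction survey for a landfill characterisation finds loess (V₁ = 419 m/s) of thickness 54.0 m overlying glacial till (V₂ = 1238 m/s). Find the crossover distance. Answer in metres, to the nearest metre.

x_cross = 2h·√((V₂+V₁)/(V₂−V₁)).
(V₂+V₁)/(V₂−V₁) = (1238+419)/(1238−419) = 2.0232; √ = 1.4224.
x_cross = 2·54.0·1.4224 = 153.62 m.

154 m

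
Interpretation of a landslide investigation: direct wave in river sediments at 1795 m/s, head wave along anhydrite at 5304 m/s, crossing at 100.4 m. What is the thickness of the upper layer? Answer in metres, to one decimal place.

35.3 m

x_cross = 2h·√((V₂+V₁)/(V₂−V₁)) → h = x_cross / (2·√((V₂+V₁)/(V₂−V₁))).
√((V₂+V₁)/(V₂−V₁)) = √((5304+1795)/(5304−1795)) = 1.4224.
h = 100.4 / (2·1.4224) = 35.29 m.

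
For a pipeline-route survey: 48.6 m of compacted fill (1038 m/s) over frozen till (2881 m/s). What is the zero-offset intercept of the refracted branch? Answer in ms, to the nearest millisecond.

tᵢ = 2h·√(V₂²−V₁²)/(V₁V₂).
√(V₂²−V₁²) = √(2881²−1038²) = 2687.5 m/s.
tᵢ = 2·48.6·2687.5/(1038·2881) = 0.08735 s.

87 ms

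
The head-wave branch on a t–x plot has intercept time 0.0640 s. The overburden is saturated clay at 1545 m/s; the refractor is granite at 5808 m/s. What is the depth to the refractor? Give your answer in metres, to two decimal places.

51.29 m

θ_c = arcsin(1545/5808) = 15.43°; cos θ_c = 0.9640.
tᵢ = 2h cos θ_c/V₁ ⇒ h = tᵢ·V₁/(2 cos θ_c) = 0.064·1545/(2·0.9640) = 51.29 m.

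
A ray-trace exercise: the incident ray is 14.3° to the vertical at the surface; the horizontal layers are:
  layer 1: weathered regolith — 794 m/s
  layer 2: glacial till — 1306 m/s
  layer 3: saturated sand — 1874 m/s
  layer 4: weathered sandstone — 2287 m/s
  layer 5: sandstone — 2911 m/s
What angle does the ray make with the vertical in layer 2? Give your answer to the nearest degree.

Snell's law across each interface conserves sin θ / V, so sin θ_2 = V_2·sin θ₁/V₁.
sin θ_2 = 1306 × sin 14.3° / 794 = 0.4063.
θ_2 = 23.97° from the vertical.

24°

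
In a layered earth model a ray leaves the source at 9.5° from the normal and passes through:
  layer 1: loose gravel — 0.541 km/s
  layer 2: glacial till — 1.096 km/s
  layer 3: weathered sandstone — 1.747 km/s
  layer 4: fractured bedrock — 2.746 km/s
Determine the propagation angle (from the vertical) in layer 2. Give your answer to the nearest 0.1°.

19.5°

Ray parameter p = sin 9.5° / 0.541 = 3.0508e-01 s/km.
sin θ_2 = p·V_2 = 3.0508e-01 × 1.096 = 0.3344.
θ_2 = arcsin 0.3344 = 19.53°.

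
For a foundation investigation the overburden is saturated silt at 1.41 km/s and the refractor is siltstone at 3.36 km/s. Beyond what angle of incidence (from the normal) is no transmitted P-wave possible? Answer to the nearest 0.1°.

24.8°

Critical incidence: sin θ_c = V₁/V₂ = 1.41/3.36 = 0.4196.
θ_c = arcsin 0.4196 = 24.81°.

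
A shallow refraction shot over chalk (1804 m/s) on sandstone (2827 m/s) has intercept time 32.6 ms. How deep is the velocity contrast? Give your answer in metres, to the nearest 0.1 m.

38.2 m

θ_c = arcsin(1804/2827) = 39.65°; cos θ_c = 0.7699.
tᵢ = 2h cos θ_c/V₁ ⇒ h = tᵢ·V₁/(2 cos θ_c) = 0.0326·1804/(2·0.7699) = 38.19 m.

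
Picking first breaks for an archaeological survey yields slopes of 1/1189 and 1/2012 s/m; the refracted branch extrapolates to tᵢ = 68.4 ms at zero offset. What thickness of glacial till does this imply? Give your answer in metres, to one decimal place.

50.4 m

h = tᵢ·V₁·V₂ / (2·√(V₂²−V₁²)).
√(V₂²−V₁²) = √(2012² − 1189²) = 1623.1 m/s.
h = 0.0684 s × 1189 × 2012 / (2 × 1623.1) = 50.41 m.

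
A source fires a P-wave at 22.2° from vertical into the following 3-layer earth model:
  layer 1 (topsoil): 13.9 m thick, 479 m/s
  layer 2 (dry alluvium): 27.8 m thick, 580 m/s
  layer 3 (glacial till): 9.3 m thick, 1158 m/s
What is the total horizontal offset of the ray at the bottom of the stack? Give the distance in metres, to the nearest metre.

Apply Snell's law at each interface; in layer i the horizontal offset is hᵢ·tan θᵢ.
Layer 1: θ = 22.20°; offset = 13.9·tan 22.20° = 5.672 m.
Layer 2: sin θ = 580·sin 22.2°/479 = 0.4575, θ = 27.23°; offset = 27.8·tan 27.23° = 14.304 m.
Layer 3: sin θ = 1158·sin 22.2°/479 = 0.9134, θ = 65.99°; offset = 9.3·tan 65.99° = 20.874 m.
Σ offsets = 40.850 m.

41 m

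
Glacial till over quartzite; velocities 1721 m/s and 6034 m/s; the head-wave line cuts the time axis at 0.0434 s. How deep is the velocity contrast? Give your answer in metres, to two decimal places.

38.96 m

θ_c = arcsin(1721/6034) = 16.57°; cos θ_c = 0.9585.
tᵢ = 2h cos θ_c/V₁ ⇒ h = tᵢ·V₁/(2 cos θ_c) = 0.0434·1721/(2·0.9585) = 38.96 m.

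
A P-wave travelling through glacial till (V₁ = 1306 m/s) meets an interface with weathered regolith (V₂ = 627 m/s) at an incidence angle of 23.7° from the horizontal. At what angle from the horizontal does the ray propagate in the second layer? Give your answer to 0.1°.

63.9°

Angle from the normal: 90° − 23.7° = 66.3°.
Snell's law: sin θ₂ = (V₂/V₁)·sin θ₁ = (627/1306)·sin 66.3° = 0.4396.
θ₂ = sin⁻¹(0.4396) = 26.08° (from vertical).
From the interface: 90° − 26.08° = 63.92°.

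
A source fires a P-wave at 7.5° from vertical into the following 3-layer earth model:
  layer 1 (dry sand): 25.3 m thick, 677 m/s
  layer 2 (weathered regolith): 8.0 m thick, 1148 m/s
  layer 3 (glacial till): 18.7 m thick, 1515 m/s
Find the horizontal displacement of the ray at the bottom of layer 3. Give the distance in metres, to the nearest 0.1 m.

10.9 m

p = sin θ₁/V₁ = sin 7.5°/677 = 1.9280e-04 s/m is conserved through the stack.
Layer 1: θ = 7.50°; offset = 25.3·tan 7.50° = 3.331 m.
Layer 2: sin θ = p·1148 = 0.2213 → θ = 12.79°; offset = 8.0·tan 12.79° = 1.816 m.
Layer 3: sin θ = p·1515 = 0.2921 → θ = 16.98°; offset = 18.7·tan 16.98° = 5.711 m.
Summing the layer offsets gives 10.858 m.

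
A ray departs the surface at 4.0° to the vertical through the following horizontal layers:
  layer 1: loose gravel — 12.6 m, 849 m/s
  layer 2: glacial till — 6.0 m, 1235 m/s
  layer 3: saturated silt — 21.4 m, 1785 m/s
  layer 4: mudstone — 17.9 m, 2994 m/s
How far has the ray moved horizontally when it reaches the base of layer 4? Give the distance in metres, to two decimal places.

9.21 m

Apply Snell's law at each interface; in layer i the horizontal offset is hᵢ·tan θᵢ.
Layer 1: θ = 4.00°; offset = 12.6·tan 4.00° = 0.8811 m.
Layer 2: sin θ = 1235·sin 4.0°/849 = 0.1015, θ = 5.82°; offset = 6.0·tan 5.82° = 0.6120 m.
Layer 3: sin θ = 1785·sin 4.0°/849 = 0.1467, θ = 8.43°; offset = 21.4·tan 8.43° = 3.1729 m.
Layer 4: sin θ = 2994·sin 4.0°/849 = 0.2460, θ = 14.24°; offset = 17.9·tan 14.24° = 4.5429 m.
Total horizontal offset = 9.2089 m.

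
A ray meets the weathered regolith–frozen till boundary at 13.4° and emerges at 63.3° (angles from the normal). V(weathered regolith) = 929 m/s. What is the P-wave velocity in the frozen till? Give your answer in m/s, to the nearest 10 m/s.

3580 m/s

sin 13.4° = 0.2317; sin 63.3° = 0.8934.
V₂ = V₁·(sin θ₂/sin θ₁) = 929·(0.8934/0.2317) = 3581.23 m/s.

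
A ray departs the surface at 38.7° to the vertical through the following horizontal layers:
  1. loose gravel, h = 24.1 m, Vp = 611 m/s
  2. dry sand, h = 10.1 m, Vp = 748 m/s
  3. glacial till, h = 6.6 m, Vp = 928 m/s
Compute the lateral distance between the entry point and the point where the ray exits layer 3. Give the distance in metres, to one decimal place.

Apply Snell's law at each interface; in layer i the horizontal offset is hᵢ·tan θᵢ.
Layer 1: θ = 38.70°; offset = 24.1·tan 38.70° = 19.308 m.
Layer 2: sin θ = 748·sin 38.7°/611 = 0.7654, θ = 49.95°; offset = 10.1·tan 49.95° = 12.014 m.
Layer 3: sin θ = 928·sin 38.7°/611 = 0.9496, θ = 71.74°; offset = 6.6·tan 71.74° = 20.001 m.
Σ offsets = 51.322 m.

51.3 m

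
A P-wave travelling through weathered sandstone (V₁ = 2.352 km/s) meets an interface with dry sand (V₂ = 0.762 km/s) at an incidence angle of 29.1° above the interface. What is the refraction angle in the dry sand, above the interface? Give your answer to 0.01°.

Convert to the normal: θ₁ = 90° − 29.1° = 60.9°.
Snell's law: sin θ₂ = (V₂/V₁)·sin θ₁ = (0.762/2.352)·sin 60.9° = 0.2831.
θ₂ = sin⁻¹(0.2831) = 16.44° (from vertical).
From the interface: 90° − 16.44° = 73.56°.

73.56°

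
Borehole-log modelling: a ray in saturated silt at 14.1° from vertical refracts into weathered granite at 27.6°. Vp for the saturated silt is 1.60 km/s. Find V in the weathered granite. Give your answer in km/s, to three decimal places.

3.043 km/s

Snell's law: sin 14.1°/V₁ = sin 27.6°/V₂.
V₂ = V₁·sin 27.6°/sin 14.1° = 1.60 × 1.9018 = 3.043 km/s.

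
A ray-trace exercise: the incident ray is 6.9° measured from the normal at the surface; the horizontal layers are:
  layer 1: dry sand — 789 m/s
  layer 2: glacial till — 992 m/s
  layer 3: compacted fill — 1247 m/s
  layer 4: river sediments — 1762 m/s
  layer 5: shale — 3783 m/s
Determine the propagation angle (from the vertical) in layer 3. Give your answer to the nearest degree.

11°

Ray parameter p = sin 6.9° / 789 = 1.5226e-04 s/m.
sin θ_3 = p·V_3 = 1.5226e-04 × 1247 = 0.1899.
θ_3 = arcsin 0.1899 = 10.95°.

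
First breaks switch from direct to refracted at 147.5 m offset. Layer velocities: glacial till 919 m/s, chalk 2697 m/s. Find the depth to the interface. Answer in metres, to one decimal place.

h = (x_cross/2)·√((V₂−V₁)/(V₂+V₁)).
(V₂−V₁)/(V₂+V₁) = (2697−919)/(2697+919) = 0.4917; √ = 0.7012.
h = (147.5/2)·0.7012 = 51.71 m.

51.7 m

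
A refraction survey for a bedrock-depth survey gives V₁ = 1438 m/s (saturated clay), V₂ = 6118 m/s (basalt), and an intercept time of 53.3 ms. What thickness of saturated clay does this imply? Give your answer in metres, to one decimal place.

θ_c = arcsin(1438/6118) = 13.59°; cos θ_c = 0.9720.
tᵢ = 2h cos θ_c/V₁ ⇒ h = tᵢ·V₁/(2 cos θ_c) = 0.0533·1438/(2·0.9720) = 39.43 m.

39.4 m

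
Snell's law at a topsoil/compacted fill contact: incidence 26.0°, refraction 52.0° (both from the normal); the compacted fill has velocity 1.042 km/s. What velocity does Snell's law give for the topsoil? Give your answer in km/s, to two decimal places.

Snell's law: sin 26.0°/V₁ = sin 52.0°/V₂.
V₁ = V₂·sin 26.0°/sin 52.0° = 1.042 × 0.5563 = 0.58 km/s.

0.58 km/s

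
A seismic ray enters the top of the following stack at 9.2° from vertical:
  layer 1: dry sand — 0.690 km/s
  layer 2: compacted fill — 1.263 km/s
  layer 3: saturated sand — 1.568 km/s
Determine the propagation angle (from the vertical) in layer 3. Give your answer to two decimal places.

21.30°

Snell's law across each interface conserves sin θ / V, so sin θ_3 = V_3·sin θ₁/V₁.
sin θ_3 = 1.568 × sin 9.2° / 0.690 = 0.3633.
θ_3 = arcsin 0.3633 = 21.30°.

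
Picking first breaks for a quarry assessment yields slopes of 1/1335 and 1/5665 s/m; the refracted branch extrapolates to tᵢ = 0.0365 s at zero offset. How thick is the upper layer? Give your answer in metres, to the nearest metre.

h = tᵢ·V₁·V₂ / (2·√(V₂²−V₁²)).
√(V₂²−V₁²) = √(5665² − 1335²) = 5505.5 m/s.
h = 0.0365 s × 1335 × 5665 / (2 × 5505.5) = 25.07 m.

25 m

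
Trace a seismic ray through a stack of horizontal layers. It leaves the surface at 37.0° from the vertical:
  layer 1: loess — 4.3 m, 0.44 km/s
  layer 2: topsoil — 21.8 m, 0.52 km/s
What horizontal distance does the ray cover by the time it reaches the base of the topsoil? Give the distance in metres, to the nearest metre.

Apply Snell's law at each interface; in layer i the horizontal offset is hᵢ·tan θᵢ.
Layer 1: θ = 37.00°; offset = 4.3·tan 37.00° = 3.240 m.
Layer 2: sin θ = 0.52·sin 37.0°/0.44 = 0.7112, θ = 45.34°; offset = 21.8·tan 45.34° = 22.057 m.
Σ offsets = 25.297 m.

25 m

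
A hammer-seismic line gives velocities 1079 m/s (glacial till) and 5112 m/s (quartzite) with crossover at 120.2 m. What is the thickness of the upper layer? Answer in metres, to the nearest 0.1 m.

48.5 m

x_cross = 2h·√((V₂+V₁)/(V₂−V₁)) → h = x_cross / (2·√((V₂+V₁)/(V₂−V₁))).
√((V₂+V₁)/(V₂−V₁)) = √((5112+1079)/(5112−1079)) = 1.2390.
h = 120.2 / (2·1.2390) = 48.51 m.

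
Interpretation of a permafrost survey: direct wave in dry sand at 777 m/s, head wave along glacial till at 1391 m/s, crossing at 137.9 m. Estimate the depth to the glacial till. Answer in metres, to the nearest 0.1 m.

h = (x_cross/2)·√((V₂−V₁)/(V₂+V₁)).
(V₂−V₁)/(V₂+V₁) = (1391−777)/(1391+777) = 0.2832; √ = 0.5322.
h = (137.9/2)·0.5322 = 36.69 m.

36.7 m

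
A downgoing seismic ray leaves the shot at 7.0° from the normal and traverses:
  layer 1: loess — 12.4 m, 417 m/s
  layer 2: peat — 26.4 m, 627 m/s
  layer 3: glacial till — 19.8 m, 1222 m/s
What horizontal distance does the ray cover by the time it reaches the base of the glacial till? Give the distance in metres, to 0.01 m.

14.01 m

Apply Snell's law at each interface; in layer i the horizontal offset is hᵢ·tan θᵢ.
Layer 1: θ = 7.00°; offset = 12.4·tan 7.00° = 1.5225 m.
Layer 2: sin θ = 627·sin 7.0°/417 = 0.1832, θ = 10.56°; offset = 26.4·tan 10.56° = 4.9209 m.
Layer 3: sin θ = 1222·sin 7.0°/417 = 0.3571, θ = 20.92°; offset = 19.8·tan 20.92° = 7.5705 m.
Σ offsets = 14.0139 m.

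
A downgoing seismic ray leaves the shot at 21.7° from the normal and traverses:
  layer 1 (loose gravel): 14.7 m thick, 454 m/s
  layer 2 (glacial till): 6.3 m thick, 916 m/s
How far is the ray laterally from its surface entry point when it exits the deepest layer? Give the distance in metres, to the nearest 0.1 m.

Apply Snell's law at each interface; in layer i the horizontal offset is hᵢ·tan θᵢ.
Layer 1: θ = 21.70°; offset = 14.7·tan 21.70° = 5.850 m.
Layer 2: sin θ = 916·sin 21.7°/454 = 0.7460, θ = 48.25°; offset = 6.3·tan 48.25° = 7.058 m.
Σ offsets = 12.907 m.

12.9 m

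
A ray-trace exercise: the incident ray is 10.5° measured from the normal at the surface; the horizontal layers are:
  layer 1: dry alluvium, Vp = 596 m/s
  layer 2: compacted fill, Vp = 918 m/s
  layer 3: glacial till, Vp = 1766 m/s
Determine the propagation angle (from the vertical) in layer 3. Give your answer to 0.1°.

32.7°

Snell's law across each interface conserves sin θ / V, so sin θ_3 = V_3·sin θ₁/V₁.
sin θ_3 = 1766 × sin 10.5° / 596 = 0.5400.
θ_3 = 32.68° from the vertical.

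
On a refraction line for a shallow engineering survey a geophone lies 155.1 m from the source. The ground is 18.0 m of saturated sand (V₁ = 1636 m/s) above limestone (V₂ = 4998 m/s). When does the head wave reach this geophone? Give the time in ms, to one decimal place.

θ_c = arcsin(V₁/V₂) = arcsin(1636/4998) = 19.11°, cos θ_c = 0.9449.
Intercept time tᵢ = 2h cos θ_c / V₁ = 2·18.0·0.9449/1636 = 0.02079 s.
t = x/V₂ + tᵢ = 155.1/4998 + 0.02079 = 0.05183 s.

51.8 ms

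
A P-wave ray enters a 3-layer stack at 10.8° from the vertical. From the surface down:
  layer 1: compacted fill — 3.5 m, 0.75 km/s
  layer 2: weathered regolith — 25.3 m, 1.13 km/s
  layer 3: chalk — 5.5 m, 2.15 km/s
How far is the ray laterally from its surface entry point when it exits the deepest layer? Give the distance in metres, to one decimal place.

Apply Snell's law at each interface; in layer i the horizontal offset is hᵢ·tan θᵢ.
Layer 1: θ = 10.80°; offset = 3.5·tan 10.80° = 0.668 m.
Layer 2: sin θ = 1.13·sin 10.8°/0.75 = 0.2823, θ = 16.40°; offset = 25.3·tan 16.40° = 7.446 m.
Layer 3: sin θ = 2.15·sin 10.8°/0.75 = 0.5372, θ = 32.49°; offset = 5.5·tan 32.49° = 3.503 m.
Total horizontal offset = 11.616 m.

11.6 m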